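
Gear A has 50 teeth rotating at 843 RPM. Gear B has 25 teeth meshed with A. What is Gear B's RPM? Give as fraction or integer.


Gear ratio: teeth_A * RPM_A = teeth_B * RPM_B
50 * 843 = 25 * RPM_B
42150 = 25 * RPM_B
RPM_B = 42150 / 25
RPM_B = 1686

1686


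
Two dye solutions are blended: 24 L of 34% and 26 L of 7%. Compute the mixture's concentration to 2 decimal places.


Solute in mixture 1 = 34% of 24 L = 24*34/100 = 204/25 L
Solute in mixture 2 = 7% of 26 L = 26*7/100 = 91/50 L
Total solute = 204/25 + 91/50 = 499/50 L
Total volume = 24 + 26 = 50 L
Final concentration = 499/50/50 * 100 = 19.96%

19.96


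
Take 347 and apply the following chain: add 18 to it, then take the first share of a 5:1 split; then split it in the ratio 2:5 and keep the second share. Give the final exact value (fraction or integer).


Start with 347.
Step 1: Add 18: 347+18=365; split 5:1 first = 365*5/6 = 1825/6
Step 2: Split 2:5, second share = 1825/6 * 5/7 = 9125/42
Final result = 9125/42

9125/42


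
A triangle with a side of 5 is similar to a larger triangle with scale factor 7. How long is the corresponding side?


Similar triangles have proportional sides
Scale factor = 7
Smaller side = 5
Corresponding larger side = 5 * 7
= 35

35


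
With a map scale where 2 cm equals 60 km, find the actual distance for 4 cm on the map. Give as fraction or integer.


Map scale: 2 cm = 60 km
Measured distance on map = 4 cm
Set up proportion: 4 * 60 / 2
= 240 / 2
= 120 km

120


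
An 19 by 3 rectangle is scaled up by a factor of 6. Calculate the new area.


Original dimensions: 19 x 3
Enlargement factor = 6
New width = 19 * 6 = 114
New height = 3 * 6 = 18
New area = 114 * 18 = 2052

2052


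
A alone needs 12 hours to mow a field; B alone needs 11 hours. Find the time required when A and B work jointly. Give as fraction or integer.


Rate of A = 1/12 job per hour
Rate of B = 1/11 job per hour
Combined rate = 1/12 + 1/11
Find common denominator: (11 + 12)/(12*11) = 23/132
Combined rate = 23/132 job per hour
Time together = 1 / (23/132) = 132/23 hours

132/23


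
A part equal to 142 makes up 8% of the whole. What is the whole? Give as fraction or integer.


Given: 142 is 8% of the whole
Set up: 142 = 8/100 * whole
whole = 142 * 100 / 8
whole = 14200 / 8
whole = 1775

1775


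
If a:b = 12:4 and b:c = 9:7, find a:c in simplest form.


Given a:b = 12:4 and b:c = 9:7
Make b consistent. Multiply first ratio by 9: a:b = 108:36
Multiply second ratio by 4: b:c = 36:28
Now b = 36 in both, so a:b:c = 108:36:28
Therefore a:c = 108:28
Simplify by GCD: a:c = 27:7

27:7


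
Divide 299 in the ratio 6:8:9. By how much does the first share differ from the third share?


Total parts = 6 + 8 + 9 = 23
Value per part = 299 / 23 = 13
Shares: 6*13=78, 8*13=104, 9*13=117
First share = 78, third share = 117
Difference = |78 - 117| = 39

39


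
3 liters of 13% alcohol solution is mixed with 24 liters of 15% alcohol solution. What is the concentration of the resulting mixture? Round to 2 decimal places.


Solute in mixture 1 = 13% of 3 L = 3*13/100 = 39/100 L
Solute in mixture 2 = 15% of 24 L = 24*15/100 = 18/5 L
Total solute = 39/100 + 18/5 = 399/100 L
Total volume = 3 + 24 = 27 L
Final concentration = 399/100/27 * 100 = 14.78%

14.78


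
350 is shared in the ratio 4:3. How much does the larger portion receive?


Total parts = 4 + 3 = 7
Value per part = 350 / 7 = 50
First share = 4 * 50 = 200
Second share = 3 * 50 = 150
Larger share = 200

200


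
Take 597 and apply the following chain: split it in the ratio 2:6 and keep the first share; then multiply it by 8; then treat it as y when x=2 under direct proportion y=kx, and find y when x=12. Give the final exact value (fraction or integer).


Start with 597.
Step 1: Split 2:6, first share = 597 * 2/8 = 597/4
Step 2: Multiply by 8: 597/4 * 8 = 1194
Step 3: Direct prop: k = (1194)/2; new y = k*12 = 1194*12/2 = 7164
Final result = 7164

7164


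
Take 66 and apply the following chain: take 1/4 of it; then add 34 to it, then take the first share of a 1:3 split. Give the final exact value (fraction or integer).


Start with 66.
Step 1: Take 1/4: 66 * 1/4 = 33/2
Step 2: Add 34: 33/2+34=101/2; split 1:3 first = 101/2*1/4 = 101/8
Final result = 101/8

101/8


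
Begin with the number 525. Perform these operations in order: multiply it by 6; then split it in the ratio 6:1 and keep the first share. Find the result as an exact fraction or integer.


Start with 525.
Step 1: Multiply by 6: 525 * 6 = 3150
Step 2: Split 6:1, first share = 3150 * 6/7 = 2700
Final result = 2700

2700


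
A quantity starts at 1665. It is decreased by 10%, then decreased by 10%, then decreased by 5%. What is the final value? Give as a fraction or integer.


Start: 1665
Step 1: decrease by 10% => multiply by 90/100
  1665 * 90/100 = 2997/2
Step 2: decrease by 10% => multiply by 90/100
  2997/2 * 90/100 = 26973/20
Step 3: decrease by 5% => multiply by 95/100
  26973/20 * 95/100 = 512487/400
Final value = 512487/400

512487/400


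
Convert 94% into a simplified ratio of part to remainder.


Part = 94%, Remainder = 6%
Ratio = 94:6
GCD(94, 6) = 2
Simplify: 47:3 = 47:3

47:3


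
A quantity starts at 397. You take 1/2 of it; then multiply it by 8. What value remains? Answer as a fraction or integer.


Start with 397.
Step 1: Take 1/2: 397 * 1/2 = 397/2
Step 2: Multiply by 8: 397/2 * 8 = 1588
Final result = 1588

1588


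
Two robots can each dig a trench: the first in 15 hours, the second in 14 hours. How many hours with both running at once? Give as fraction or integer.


Rate of A = 1/15 job per hour
Rate of B = 1/14 job per hour
Combined rate = 1/15 + 1/14
Find common denominator: (14 + 15)/(15*14) = 29/210
Combined rate = 29/210 job per hour
Time together = 1 / (29/210) = 210/29 hours

210/29


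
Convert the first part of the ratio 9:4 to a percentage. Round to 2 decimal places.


Total parts = 9 + 4 = 13
First part fraction = 9/13
Percentage = (9/13) * 100
= 0.692308 * 100
= 69.23%

69.23


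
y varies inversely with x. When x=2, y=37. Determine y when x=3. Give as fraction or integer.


Inverse proportion: y = k/x
Find k: k = 2 * 37 = 74
Compute y at x=3: y = 74/3
y = 74/3

74/3


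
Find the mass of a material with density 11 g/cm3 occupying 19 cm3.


Using mass = density * volume
Density = 11 g/cm3
Volume = 19 cm3
Mass = 11 * 19
= 209 g

209


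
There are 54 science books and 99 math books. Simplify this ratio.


Find GCD(54, 99)
GCD = 9
Divide both by 9: 54/9 = 6, 99/9 = 11
Simplified ratio = 6:11

6:11


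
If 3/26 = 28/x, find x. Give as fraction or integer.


Setting up: 3/26 = 28/x
Cross multiply: 3 * x = 26 * 28
3x = 728
x = 728/3
x = 728/3

728/3


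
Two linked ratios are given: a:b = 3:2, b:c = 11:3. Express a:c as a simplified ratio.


Given a:b = 3:2 and b:c = 11:3
Make b consistent. Multiply first ratio by 11: a:b = 33:22
Multiply second ratio by 2: b:c = 22:6
Now b = 22 in both, so a:b:c = 33:22:6
Therefore a:c = 33:6
Simplify by GCD: a:c = 11:2

11:2


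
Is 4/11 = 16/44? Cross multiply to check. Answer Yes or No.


Cross multiply to check 4/11 = 16/44
Left cross product: 4 * 44 = 176
Right cross product: 11 * 16 = 176
176 = 176
Equal, so proportions match => Yes

Yes


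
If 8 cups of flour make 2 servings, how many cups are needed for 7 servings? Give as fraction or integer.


Original: 8 cups for 2 servings
Target servings = 7
Scaling factor = 7/2
New amount = 8 * 7/2
= 56/2
= 28 cups

28


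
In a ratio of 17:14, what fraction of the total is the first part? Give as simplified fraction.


Total parts = 17 + 14 = 31
First part fraction = 17/31
Simplify: 17/31 = 17/31

17/31


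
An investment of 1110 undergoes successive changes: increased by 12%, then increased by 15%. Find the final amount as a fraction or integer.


Start: 1110
Step 1: increase by 12% => multiply by 112/100
  1110 * 112/100 = 6216/5
Step 2: increase by 15% => multiply by 115/100
  6216/5 * 115/100 = 35742/25
Final value = 35742/25

35742/25


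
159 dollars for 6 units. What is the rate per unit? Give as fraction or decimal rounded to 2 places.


Total dollars = 159
Number of units = 6
Unit rate = 159 / 6
= 26.50 dollars per unit

26.50


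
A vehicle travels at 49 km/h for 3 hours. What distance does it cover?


Using distance = speed * time
Speed = 49 km/h
Time = 3 hours
Distance = 49 * 3
= 147 km

147


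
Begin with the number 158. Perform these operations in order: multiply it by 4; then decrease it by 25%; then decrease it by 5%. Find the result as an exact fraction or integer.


Start with 158.
Step 1: Multiply by 4: 158 * 4 = 632
Step 2: Decrease by 25%: 632 * 75/100 = 474
Step 3: Decrease by 5%: 474 * 95/100 = 4503/10
Final result = 4503/10

4503/10


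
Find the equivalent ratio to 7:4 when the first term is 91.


Original ratio: 7:4
First term target: 91
Scale factor = 91 / 7 = 13
Multiply second term: 4 * 13 = 52
Equivalent ratio = 91:52

91:52


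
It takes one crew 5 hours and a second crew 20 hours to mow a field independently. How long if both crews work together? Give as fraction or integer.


Rate of A = 1/5 job per hour
Rate of B = 1/20 job per hour
Combined rate = 1/5 + 1/20
Find common denominator: (20 + 5)/(5*20) = 25/100
Combined rate = 1/4 job per hour
Time together = 1 / (1/4) = 4 hours

4


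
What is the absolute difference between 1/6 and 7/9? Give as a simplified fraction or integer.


Simplify: 1/6 = 1/6 and 7/9 = 7/9
Find common denominator: LCD = 18
Convert: 3/18 and 14/18
Difference = |3 - 14|/18 = 11/18
Simplified = 11/18

11/18


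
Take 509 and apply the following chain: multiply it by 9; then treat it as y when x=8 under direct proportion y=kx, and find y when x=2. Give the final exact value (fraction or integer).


Start with 509.
Step 1: Multiply by 9: 509 * 9 = 4581
Step 2: Direct prop: k = (4581)/8; new y = k*2 = 4581*2/8 = 4581/4
Final result = 4581/4

4581/4


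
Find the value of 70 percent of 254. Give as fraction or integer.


Compute 70% of 254
Convert percentage: 70% = 70/100
Multiply: 254 * 70/100
= 17780/100
= 889/5

889/5


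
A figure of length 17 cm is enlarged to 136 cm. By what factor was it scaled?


Original length = 17 cm
Scaled length = 136 cm
Scale factor = 136 / 17
= 8

8


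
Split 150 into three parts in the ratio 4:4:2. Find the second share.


Ratio = 4:4:2
Total parts = 4 + 4 + 2 = 10
Value per part = 150 / 10 = 15
First share = 4 * 15 = 60
Middle share = 4 * 15 = 60
Third share = 2 * 15 = 30

60


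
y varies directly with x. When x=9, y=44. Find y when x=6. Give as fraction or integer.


Direct proportion: y = kx
Find k: k = 44/9 = 44/9
Compute y at x=6: y = 44/9 * 6
y = 88/3

88/3


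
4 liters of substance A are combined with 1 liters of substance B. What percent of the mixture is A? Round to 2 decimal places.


Volume of A = 4 L
Volume of B = 1 L
Total volume = 4 + 1 = 5 L
Percentage of A = (4/5) * 100
= 80.00%

80.00


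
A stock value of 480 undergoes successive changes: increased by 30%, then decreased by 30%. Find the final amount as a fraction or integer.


Start: 480
Step 1: increase by 30% => multiply by 130/100
  480 * 130/100 = 624
Step 2: decrease by 30% => multiply by 70/100
  624 * 70/100 = 2184/5
Final value = 2184/5

2184/5


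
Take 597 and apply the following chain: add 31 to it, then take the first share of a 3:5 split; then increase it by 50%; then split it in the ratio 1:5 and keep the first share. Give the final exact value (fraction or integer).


Start with 597.
Step 1: Add 31: 597+31=628; split 3:5 first = 628*3/8 = 471/2
Step 2: Increase by 50%: 471/2 * 150/100 = 1413/4
Step 3: Split 1:5, first share = 1413/4 * 1/6 = 471/8
Final result = 471/8

471/8


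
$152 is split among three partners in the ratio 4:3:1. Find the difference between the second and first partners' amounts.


Total parts = 4 + 3 + 1 = 8
Value per part = 152 / 8 = 19
Shares: 4*19=76, 3*19=57, 1*19=19
Second share = 57, first share = 76
Difference = |57 - 76| = 19

19


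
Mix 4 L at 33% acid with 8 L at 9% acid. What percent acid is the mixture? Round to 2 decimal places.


Solute in mixture 1 = 33% of 4 L = 4*33/100 = 33/25 L
Solute in mixture 2 = 9% of 8 L = 8*9/100 = 18/25 L
Total solute = 33/25 + 18/25 = 51/25 L
Total volume = 4 + 8 = 12 L
Final concentration = 51/25/12 * 100 = 17.00%

17.00


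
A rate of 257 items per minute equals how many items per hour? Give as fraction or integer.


Converting from per minute to per hour
Rate = 257 items per minute
Multiply by 60: 257 * 60
= 15420 items per hour

15420


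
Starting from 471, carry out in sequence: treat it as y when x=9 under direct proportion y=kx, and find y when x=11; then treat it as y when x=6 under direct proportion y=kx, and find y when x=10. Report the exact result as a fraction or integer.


Start with 471.
Step 1: Direct prop: k = (471)/9; new y = k*11 = 471*11/9 = 1727/3
Step 2: Direct prop: k = (1727/3)/6; new y = k*10 = 1727/3*10/6 = 8635/9
Final result = 8635/9

8635/9


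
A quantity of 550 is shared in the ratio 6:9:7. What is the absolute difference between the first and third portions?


Total parts = 6 + 9 + 7 = 22
Value per part = 550 / 22 = 25
Shares: 6*25=150, 9*25=225, 7*25=175
First share = 150, third share = 175
Difference = |150 - 175| = 25

25


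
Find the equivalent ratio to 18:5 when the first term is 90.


Original ratio: 18:5
First term target: 90
Scale factor = 90 / 18 = 5
Multiply second term: 5 * 5 = 25
Equivalent ratio = 90:25

90:25


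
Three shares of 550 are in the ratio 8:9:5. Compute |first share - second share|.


Total parts = 8 + 9 + 5 = 22
Value per part = 550 / 22 = 25
Shares: 8*25=200, 9*25=225, 5*25=125
First share = 200, second share = 225
Difference = |200 - 225| = 25

25


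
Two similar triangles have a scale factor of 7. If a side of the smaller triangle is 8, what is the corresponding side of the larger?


Similar triangles have proportional sides
Scale factor = 7
Smaller side = 8
Corresponding larger side = 8 * 7
= 56

56


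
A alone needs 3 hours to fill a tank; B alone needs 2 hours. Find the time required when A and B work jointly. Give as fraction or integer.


Rate of A = 1/3 job per hour
Rate of B = 1/2 job per hour
Combined rate = 1/3 + 1/2
Find common denominator: (2 + 3)/(3*2) = 5/6
Combined rate = 5/6 job per hour
Time together = 1 / (5/6) = 6/5 hours

6/5


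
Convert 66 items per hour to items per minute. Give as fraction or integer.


Converting from per hour to per minute
Rate = 66 items per hour
Divide by 60: 66/60
= 11/10 items per minute

11/10


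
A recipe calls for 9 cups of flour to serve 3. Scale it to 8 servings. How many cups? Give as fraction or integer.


Original: 9 cups for 3 servings
Target servings = 8
Scaling factor = 8/3
New amount = 9 * 8/3
= 72/3
= 24 cups

24


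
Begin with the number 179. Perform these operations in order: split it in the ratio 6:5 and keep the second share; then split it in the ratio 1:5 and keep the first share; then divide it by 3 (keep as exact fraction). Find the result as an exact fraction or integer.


Start with 179.
Step 1: Split 6:5, second share = 179 * 5/11 = 895/11
Step 2: Split 1:5, first share = 895/11 * 1/6 = 895/66
Step 3: Divide by 3: 895/66 / 3 = 895/198
Final result = 895/198

895/198


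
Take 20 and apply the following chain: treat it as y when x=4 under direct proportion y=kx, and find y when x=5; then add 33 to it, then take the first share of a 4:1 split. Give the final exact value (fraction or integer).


Start with 20.
Step 1: Direct prop: k = (20)/4; new y = k*5 = 20*5/4 = 25
Step 2: Add 33: 25+33=58; split 4:1 first = 58*4/5 = 232/5
Final result = 232/5

232/5


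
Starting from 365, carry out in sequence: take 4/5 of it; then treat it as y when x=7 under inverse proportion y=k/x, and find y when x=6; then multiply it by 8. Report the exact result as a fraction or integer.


Start with 365.
Step 1: Take 4/5: 365 * 4/5 = 292
Step 2: Inverse prop: k = (292)*7; new y = k/6 = 292*7/6 = 1022/3
Step 3: Multiply by 8: 1022/3 * 8 = 8176/3
Final result = 8176/3

8176/3


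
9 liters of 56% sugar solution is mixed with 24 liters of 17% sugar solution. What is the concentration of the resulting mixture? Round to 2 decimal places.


Solute in mixture 1 = 56% of 9 L = 9*56/100 = 126/25 L
Solute in mixture 2 = 17% of 24 L = 24*17/100 = 102/25 L
Total solute = 126/25 + 102/25 = 228/25 L
Total volume = 9 + 24 = 33 L
Final concentration = 228/25/33 * 100 = 27.64%

27.64


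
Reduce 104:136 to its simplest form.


Find GCD(104, 136)
GCD = 8
Divide both by 8: 104/8 = 13, 136/8 = 17
Simplified ratio = 13:17

13:17


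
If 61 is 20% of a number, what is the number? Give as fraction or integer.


Given: 61 is 20% of the whole
Set up: 61 = 20/100 * whole
whole = 61 * 100 / 20
whole = 6100 / 20
whole = 305

305


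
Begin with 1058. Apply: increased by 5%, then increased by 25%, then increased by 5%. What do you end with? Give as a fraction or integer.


Start: 1058
Step 1: increase by 5% => multiply by 105/100
  1058 * 105/100 = 11109/10
Step 2: increase by 25% => multiply by 125/100
  11109/10 * 125/100 = 11109/8
Step 3: increase by 5% => multiply by 105/100
  11109/8 * 105/100 = 233289/160
Final value = 233289/160

233289/160


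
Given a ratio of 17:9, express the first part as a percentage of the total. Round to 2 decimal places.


Total parts = 17 + 9 = 26
First part fraction = 17/26
Percentage = (17/26) * 100
= 0.653846 * 100
= 65.38%

65.38


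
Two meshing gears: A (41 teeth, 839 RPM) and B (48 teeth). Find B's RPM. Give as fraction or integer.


Gear ratio: teeth_A * RPM_A = teeth_B * RPM_B
41 * 839 = 48 * RPM_B
34399 = 48 * RPM_B
RPM_B = 34399 / 48
RPM_B = 34399/48

34399/48


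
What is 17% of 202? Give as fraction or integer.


Compute 17% of 202
Convert percentage: 17% = 17/100
Multiply: 202 * 17/100
= 3434/100
= 1717/50

1717/50


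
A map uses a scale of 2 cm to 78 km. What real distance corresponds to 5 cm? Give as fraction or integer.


Map scale: 2 cm = 78 km
Measured distance on map = 5 cm
Set up proportion: 5 * 78 / 2
= 390 / 2
= 195 km

195


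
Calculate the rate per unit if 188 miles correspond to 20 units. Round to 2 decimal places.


Total miles = 188
Number of units = 20
Unit rate = 188 / 20
= 9.40 miles per unit

9.40


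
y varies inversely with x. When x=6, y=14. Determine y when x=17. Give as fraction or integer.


Inverse proportion: y = k/x
Find k: k = 6 * 14 = 84
Compute y at x=17: y = 84/17
y = 84/17

84/17


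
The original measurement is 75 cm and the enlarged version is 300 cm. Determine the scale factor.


Original length = 75 cm
Scaled length = 300 cm
Scale factor = 300 / 75
= 4

4


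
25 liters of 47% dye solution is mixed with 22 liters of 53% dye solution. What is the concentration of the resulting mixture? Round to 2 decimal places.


Solute in mixture 1 = 47% of 25 L = 25*47/100 = 47/4 L
Solute in mixture 2 = 53% of 22 L = 22*53/100 = 583/50 L
Total solute = 47/4 + 583/50 = 2341/100 L
Total volume = 25 + 22 = 47 L
Final concentration = 2341/100/47 * 100 = 49.81%

49.81


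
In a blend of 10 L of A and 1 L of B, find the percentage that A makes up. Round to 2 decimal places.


Volume of A = 10 L
Volume of B = 1 L
Total volume = 10 + 1 = 11 L
Percentage of A = (10/11) * 100
= 90.91%

90.91


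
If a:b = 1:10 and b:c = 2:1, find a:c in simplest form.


Given a:b = 1:10 and b:c = 2:1
Make b consistent. Multiply first ratio by 2: a:b = 2:20
Multiply second ratio by 10: b:c = 20:10
Now b = 20 in both, so a:b:c = 2:20:10
Therefore a:c = 2:10
Simplify by GCD: a:c = 1:5

1:5


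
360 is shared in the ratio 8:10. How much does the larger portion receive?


Total parts = 8 + 10 = 18
Value per part = 360 / 18 = 20
First share = 8 * 20 = 160
Second share = 10 * 20 = 200
Larger share = 200

200


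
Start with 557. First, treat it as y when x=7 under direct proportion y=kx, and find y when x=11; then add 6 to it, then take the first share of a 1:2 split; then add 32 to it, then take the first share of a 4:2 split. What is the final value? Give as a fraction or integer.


Start with 557.
Step 1: Direct prop: k = (557)/7; new y = k*11 = 557*11/7 = 6127/7
Step 2: Add 6: 6127/7+6=6169/7; split 1:2 first = 6169/7*1/3 = 6169/21
Step 3: Add 32: 6169/21+32=6841/21; split 4:2 first = 6841/21*4/6 = 13682/63
Final result = 13682/63

13682/63


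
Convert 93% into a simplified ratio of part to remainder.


Part = 93%, Remainder = 7%
Ratio = 93:7
GCD(93, 7) = 1
Simplify: 93:7 = 93:7

93:7


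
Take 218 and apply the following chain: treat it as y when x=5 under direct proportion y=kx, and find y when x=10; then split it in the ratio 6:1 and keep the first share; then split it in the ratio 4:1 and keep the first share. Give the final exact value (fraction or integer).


Start with 218.
Step 1: Direct prop: k = (218)/5; new y = k*10 = 218*10/5 = 436
Step 2: Split 6:1, first share = 436 * 6/7 = 2616/7
Step 3: Split 4:1, first share = 2616/7 * 4/5 = 10464/35
Final result = 10464/35

10464/35


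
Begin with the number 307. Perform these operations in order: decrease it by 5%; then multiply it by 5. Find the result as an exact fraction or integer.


Start with 307.
Step 1: Decrease by 5%: 307 * 95/100 = 5833/20
Step 2: Multiply by 5: 5833/20 * 5 = 5833/4
Final result = 5833/4

5833/4


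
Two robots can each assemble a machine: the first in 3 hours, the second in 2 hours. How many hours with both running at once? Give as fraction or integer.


Rate of A = 1/3 job per hour
Rate of B = 1/2 job per hour
Combined rate = 1/3 + 1/2
Find common denominator: (2 + 3)/(3*2) = 5/6
Combined rate = 5/6 job per hour
Time together = 1 / (5/6) = 6/5 hours

6/5


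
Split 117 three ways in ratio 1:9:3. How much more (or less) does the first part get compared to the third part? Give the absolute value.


Total parts = 1 + 9 + 3 = 13
Value per part = 117 / 13 = 9
Shares: 1*9=9, 9*9=81, 3*9=27
First share = 9, third share = 27
Difference = |9 - 27| = 18

18


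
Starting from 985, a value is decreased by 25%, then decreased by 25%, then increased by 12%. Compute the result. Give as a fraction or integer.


Start: 985
Step 1: decrease by 25% => multiply by 75/100
  985 * 75/100 = 2955/4
Step 2: decrease by 25% => multiply by 75/100
  2955/4 * 75/100 = 8865/16
Step 3: increase by 12% => multiply by 112/100
  8865/16 * 112/100 = 12411/20
Final value = 12411/20

12411/20


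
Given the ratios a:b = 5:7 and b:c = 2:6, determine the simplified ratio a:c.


Given a:b = 5:7 and b:c = 2:6
Make b consistent. Multiply first ratio by 2: a:b = 10:14
Multiply second ratio by 7: b:c = 14:42
Now b = 14 in both, so a:b:c = 10:14:42
Therefore a:c = 10:42
Simplify by GCD: a:c = 5:21

5:21


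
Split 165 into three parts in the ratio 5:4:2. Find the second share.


Ratio = 5:4:2
Total parts = 5 + 4 + 2 = 11
Value per part = 165 / 11 = 15
First share = 5 * 15 = 75
Middle share = 4 * 15 = 60
Third share = 2 * 15 = 30

60


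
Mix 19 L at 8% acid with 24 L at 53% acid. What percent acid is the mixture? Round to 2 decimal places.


Solute in mixture 1 = 8% of 19 L = 19*8/100 = 38/25 L
Solute in mixture 2 = 53% of 24 L = 24*53/100 = 318/25 L
Total solute = 38/25 + 318/25 = 356/25 L
Total volume = 19 + 24 = 43 L
Final concentration = 356/25/43 * 100 = 33.12%

33.12


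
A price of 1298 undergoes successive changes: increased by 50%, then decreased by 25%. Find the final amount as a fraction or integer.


Start: 1298
Step 1: increase by 50% => multiply by 150/100
  1298 * 150/100 = 1947
Step 2: decrease by 25% => multiply by 75/100
  1947 * 75/100 = 5841/4
Final value = 5841/4

5841/4


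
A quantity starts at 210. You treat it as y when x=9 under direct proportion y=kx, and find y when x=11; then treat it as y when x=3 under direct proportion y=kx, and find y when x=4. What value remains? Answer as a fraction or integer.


Start with 210.
Step 1: Direct prop: k = (210)/9; new y = k*11 = 210*11/9 = 770/3
Step 2: Direct prop: k = (770/3)/3; new y = k*4 = 770/3*4/3 = 3080/9
Final result = 3080/9

3080/9


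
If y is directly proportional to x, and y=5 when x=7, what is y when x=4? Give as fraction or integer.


Direct proportion: y = kx
Find k: k = 5/7 = 5/7
Compute y at x=4: y = 5/7 * 4
y = 20/7

20/7


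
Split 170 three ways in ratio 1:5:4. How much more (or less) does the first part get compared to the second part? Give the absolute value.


Total parts = 1 + 5 + 4 = 10
Value per part = 170 / 10 = 17
Shares: 1*17=17, 5*17=85, 4*17=68
First share = 17, second share = 85
Difference = |17 - 85| = 68

68


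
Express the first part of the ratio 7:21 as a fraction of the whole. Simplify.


Total parts = 7 + 21 = 28
First part fraction = 7/28
Simplify: 7/28 = 1/4

1/4


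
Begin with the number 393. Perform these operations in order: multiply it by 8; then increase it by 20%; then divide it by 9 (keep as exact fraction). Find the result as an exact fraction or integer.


Start with 393.
Step 1: Multiply by 8: 393 * 8 = 3144
Step 2: Increase by 20%: 3144 * 120/100 = 18864/5
Step 3: Divide by 9: 18864/5 / 9 = 2096/5
Final result = 2096/5

2096/5


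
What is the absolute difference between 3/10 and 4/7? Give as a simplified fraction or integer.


Simplify: 3/10 = 3/10 and 4/7 = 4/7
Find common denominator: LCD = 70
Convert: 21/70 and 40/70
Difference = |21 - 40|/70 = 19/70
Simplified = 19/70

19/70


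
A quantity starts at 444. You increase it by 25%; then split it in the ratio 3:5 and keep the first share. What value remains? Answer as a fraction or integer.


Start with 444.
Step 1: Increase by 25%: 444 * 125/100 = 555
Step 2: Split 3:5, first share = 555 * 3/8 = 1665/8
Final result = 1665/8

1665/8


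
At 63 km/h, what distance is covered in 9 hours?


Using distance = speed * time
Speed = 63 km/h
Time = 9 hours
Distance = 63 * 9
= 567 km

567


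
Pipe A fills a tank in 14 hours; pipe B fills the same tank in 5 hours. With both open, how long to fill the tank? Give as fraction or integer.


Rate of A = 1/14 job per hour
Rate of B = 1/5 job per hour
Combined rate = 1/14 + 1/5
Find common denominator: (5 + 14)/(14*5) = 19/70
Combined rate = 19/70 job per hour
Time together = 1 / (19/70) = 70/19 hours

70/19


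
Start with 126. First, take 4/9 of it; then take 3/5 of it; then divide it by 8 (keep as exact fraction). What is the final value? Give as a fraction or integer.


Start with 126.
Step 1: Take 4/9: 126 * 4/9 = 56
Step 2: Take 3/5: 56 * 3/5 = 168/5
Step 3: Divide by 8: 168/5 / 8 = 21/5
Final result = 21/5

21/5


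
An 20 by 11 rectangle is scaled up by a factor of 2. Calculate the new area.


Original dimensions: 20 x 11
Enlargement factor = 2
New width = 20 * 2 = 40
New height = 11 * 2 = 22
New area = 40 * 22 = 880

880


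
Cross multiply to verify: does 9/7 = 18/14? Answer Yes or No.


Cross multiply to check 9/7 = 18/14
Left cross product: 9 * 14 = 126
Right cross product: 7 * 18 = 126
126 = 126
Equal, so proportions match => Yes

Yes


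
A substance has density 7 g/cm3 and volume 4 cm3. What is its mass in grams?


Using mass = density * volume
Density = 7 g/cm3
Volume = 4 cm3
Mass = 7 * 4
= 28 g

28


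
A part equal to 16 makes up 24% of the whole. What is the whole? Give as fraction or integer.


Given: 16 is 24% of the whole
Set up: 16 = 24/100 * whole
whole = 16 * 100 / 24
whole = 1600 / 24
whole = 200/3

200/3


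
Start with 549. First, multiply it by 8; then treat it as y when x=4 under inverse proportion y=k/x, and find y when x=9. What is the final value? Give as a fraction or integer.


Start with 549.
Step 1: Multiply by 8: 549 * 8 = 4392
Step 2: Inverse prop: k = (4392)*4; new y = k/9 = 4392*4/9 = 1952
Final result = 1952

1952


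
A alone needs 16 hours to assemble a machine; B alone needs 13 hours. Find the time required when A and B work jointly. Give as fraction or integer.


Rate of A = 1/16 job per hour
Rate of B = 1/13 job per hour
Combined rate = 1/16 + 1/13
Find common denominator: (13 + 16)/(16*13) = 29/208
Combined rate = 29/208 job per hour
Time together = 1 / (29/208) = 208/29 hours

208/29


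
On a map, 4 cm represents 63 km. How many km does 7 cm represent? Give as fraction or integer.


Map scale: 4 cm = 63 km
Measured distance on map = 7 cm
Set up proportion: 7 * 63 / 4
= 441 / 4
= 441/4 km

441/4


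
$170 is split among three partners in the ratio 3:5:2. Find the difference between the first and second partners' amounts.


Total parts = 3 + 5 + 2 = 10
Value per part = 170 / 10 = 17
Shares: 3*17=51, 5*17=85, 2*17=34
First share = 51, second share = 85
Difference = |51 - 85| = 34

34


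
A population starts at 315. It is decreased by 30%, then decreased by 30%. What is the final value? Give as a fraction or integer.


Start: 315
Step 1: decrease by 30% => multiply by 70/100
  315 * 70/100 = 441/2
Step 2: decrease by 30% => multiply by 70/100
  441/2 * 70/100 = 3087/20
Final value = 3087/20

3087/20


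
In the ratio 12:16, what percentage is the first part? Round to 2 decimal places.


Total parts = 12 + 16 = 28
First part fraction = 12/28
Percentage = (12/28) * 100
= 0.428571 * 100
= 42.86%

42.86


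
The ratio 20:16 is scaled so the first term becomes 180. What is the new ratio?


Original ratio: 20:16
First term target: 180
Scale factor = 180 / 20 = 9
Multiply second term: 16 * 9 = 144
Equivalent ratio = 180:144

180:144


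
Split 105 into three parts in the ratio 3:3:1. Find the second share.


Ratio = 3:3:1
Total parts = 3 + 3 + 1 = 7
Value per part = 105 / 7 = 15
First share = 3 * 15 = 45
Middle share = 3 * 15 = 45
Third share = 1 * 15 = 15

45


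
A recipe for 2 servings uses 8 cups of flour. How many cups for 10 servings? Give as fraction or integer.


Original: 8 cups for 2 servings
Target servings = 10
Scaling factor = 10/2
New amount = 8 * 10/2
= 80/2
= 40 cups

40


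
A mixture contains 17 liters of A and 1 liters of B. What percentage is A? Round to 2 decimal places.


Volume of A = 17 L
Volume of B = 1 L
Total volume = 17 + 1 = 18 L
Percentage of A = (17/18) * 100
= 94.44%

94.44


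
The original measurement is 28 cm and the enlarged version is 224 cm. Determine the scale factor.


Original length = 28 cm
Scaled length = 224 cm
Scale factor = 224 / 28
= 8

8


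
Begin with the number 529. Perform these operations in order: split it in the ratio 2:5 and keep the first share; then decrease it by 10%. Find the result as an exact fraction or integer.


Start with 529.
Step 1: Split 2:5, first share = 529 * 2/7 = 1058/7
Step 2: Decrease by 10%: 1058/7 * 90/100 = 4761/35
Final result = 4761/35

4761/35


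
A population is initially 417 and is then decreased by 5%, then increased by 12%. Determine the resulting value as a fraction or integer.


Start: 417
Step 1: decrease by 5% => multiply by 95/100
  417 * 95/100 = 7923/20
Step 2: increase by 12% => multiply by 112/100
  7923/20 * 112/100 = 55461/125
Final value = 55461/125

55461/125


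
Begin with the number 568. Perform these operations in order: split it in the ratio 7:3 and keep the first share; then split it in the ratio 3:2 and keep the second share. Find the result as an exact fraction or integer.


Start with 568.
Step 1: Split 7:3, first share = 568 * 7/10 = 1988/5
Step 2: Split 3:2, second share = 1988/5 * 2/5 = 3976/25
Final result = 3976/25

3976/25


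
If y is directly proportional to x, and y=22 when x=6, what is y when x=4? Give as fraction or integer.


Direct proportion: y = kx
Find k: k = 22/6 = 11/3
Compute y at x=4: y = 11/3 * 4
y = 44/3

44/3


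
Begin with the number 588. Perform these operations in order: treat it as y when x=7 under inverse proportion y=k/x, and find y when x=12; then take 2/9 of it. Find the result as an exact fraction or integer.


Start with 588.
Step 1: Inverse prop: k = (588)*7; new y = k/12 = 588*7/12 = 343
Step 2: Take 2/9: 343 * 2/9 = 686/9
Final result = 686/9

686/9


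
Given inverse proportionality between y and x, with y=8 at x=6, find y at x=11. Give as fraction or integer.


Inverse proportion: y = k/x
Find k: k = 6 * 8 = 48
Compute y at x=11: y = 48/11
y = 48/11

48/11


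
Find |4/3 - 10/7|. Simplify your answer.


Simplify: 4/3 = 4/3 and 10/7 = 10/7
Find common denominator: LCD = 21
Convert: 28/21 and 30/21
Difference = |28 - 30|/21 = 2/21
Simplified = 2/21

2/21


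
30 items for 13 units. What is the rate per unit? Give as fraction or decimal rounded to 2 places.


Total items = 30
Number of units = 13
Unit rate = 30 / 13
= 2.31 items per unit

2.31


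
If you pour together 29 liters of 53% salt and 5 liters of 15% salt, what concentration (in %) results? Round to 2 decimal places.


Solute in mixture 1 = 53% of 29 L = 29*53/100 = 1537/100 L
Solute in mixture 2 = 15% of 5 L = 5*15/100 = 3/4 L
Total solute = 1537/100 + 3/4 = 403/25 L
Total volume = 29 + 5 = 34 L
Final concentration = 403/25/34 * 100 = 47.41%

47.41


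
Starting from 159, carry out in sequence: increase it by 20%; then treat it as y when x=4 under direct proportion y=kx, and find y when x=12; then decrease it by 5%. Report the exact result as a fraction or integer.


Start with 159.
Step 1: Increase by 20%: 159 * 120/100 = 954/5
Step 2: Direct prop: k = (954/5)/4; new y = k*12 = 954/5*12/4 = 2862/5
Step 3: Decrease by 5%: 2862/5 * 95/100 = 27189/50
Final result = 27189/50

27189/50


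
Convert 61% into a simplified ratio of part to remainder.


Part = 61%, Remainder = 39%
Ratio = 61:39
GCD(61, 39) = 1
Simplify: 61:39 = 61:39

61:39


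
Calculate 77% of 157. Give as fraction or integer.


Compute 77% of 157
Convert percentage: 77% = 77/100
Multiply: 157 * 77/100
= 12089/100
= 12089/100

12089/100


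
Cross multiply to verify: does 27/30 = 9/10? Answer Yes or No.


Cross multiply to check 27/30 = 9/10
Left cross product: 27 * 10 = 270
Right cross product: 30 * 9 = 270
270 = 270
Equal, so proportions match => Yes

Yes


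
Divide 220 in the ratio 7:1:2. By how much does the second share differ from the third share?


Total parts = 7 + 1 + 2 = 10
Value per part = 220 / 10 = 22
Shares: 7*22=154, 1*22=22, 2*22=44
Second share = 22, third share = 44
Difference = |22 - 44| = 22

22


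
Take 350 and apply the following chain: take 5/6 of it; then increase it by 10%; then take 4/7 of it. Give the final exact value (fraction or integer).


Start with 350.
Step 1: Take 5/6: 350 * 5/6 = 875/3
Step 2: Increase by 10%: 875/3 * 110/100 = 1925/6
Step 3: Take 4/7: 1925/6 * 4/7 = 550/3
Final result = 550/3

550/3


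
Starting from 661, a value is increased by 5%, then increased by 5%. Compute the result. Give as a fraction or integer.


Start: 661
Step 1: increase by 5% => multiply by 105/100
  661 * 105/100 = 13881/20
Step 2: increase by 5% => multiply by 105/100
  13881/20 * 105/100 = 291501/400
Final value = 291501/400

291501/400


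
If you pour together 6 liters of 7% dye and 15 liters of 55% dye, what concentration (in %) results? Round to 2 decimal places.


Solute in mixture 1 = 7% of 6 L = 6*7/100 = 21/50 L
Solute in mixture 2 = 55% of 15 L = 15*55/100 = 33/4 L
Total solute = 21/50 + 33/4 = 867/100 L
Total volume = 6 + 15 = 21 L
Final concentration = 867/100/21 * 100 = 41.29%

41.29


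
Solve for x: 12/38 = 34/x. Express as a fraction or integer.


Setting up: 12/38 = 34/x
Cross multiply: 12 * x = 38 * 34
12x = 1292
x = 1292/12
x = 323/3

323/3


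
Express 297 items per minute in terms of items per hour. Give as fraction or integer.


Converting from per minute to per hour
Rate = 297 items per minute
Multiply by 60: 297 * 60
= 17820 items per hour

17820


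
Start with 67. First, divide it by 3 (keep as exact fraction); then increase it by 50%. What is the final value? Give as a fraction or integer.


Start with 67.
Step 1: Divide by 3: 67 / 3 = 67/3
Step 2: Increase by 50%: 67/3 * 150/100 = 67/2
Final result = 67/2

67/2


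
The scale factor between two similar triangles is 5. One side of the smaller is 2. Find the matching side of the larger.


Similar triangles have proportional sides
Scale factor = 5
Smaller side = 2
Corresponding larger side = 2 * 5
= 10

10


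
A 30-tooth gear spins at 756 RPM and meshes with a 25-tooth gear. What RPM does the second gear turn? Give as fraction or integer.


Gear ratio: teeth_A * RPM_A = teeth_B * RPM_B
30 * 756 = 25 * RPM_B
22680 = 25 * RPM_B
RPM_B = 22680 / 25
RPM_B = 4536/5

4536/5


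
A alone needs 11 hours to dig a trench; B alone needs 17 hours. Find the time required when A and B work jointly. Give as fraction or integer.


Rate of A = 1/11 job per hour
Rate of B = 1/17 job per hour
Combined rate = 1/11 + 1/17
Find common denominator: (17 + 11)/(11*17) = 28/187
Combined rate = 28/187 job per hour
Time together = 1 / (28/187) = 187/28 hours

187/28


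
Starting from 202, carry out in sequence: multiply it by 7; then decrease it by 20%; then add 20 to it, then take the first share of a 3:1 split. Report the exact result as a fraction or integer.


Start with 202.
Step 1: Multiply by 7: 202 * 7 = 1414
Step 2: Decrease by 20%: 1414 * 80/100 = 5656/5
Step 3: Add 20: 5656/5+20=5756/5; split 3:1 first = 5756/5*3/4 = 4317/5
Final result = 4317/5

4317/5


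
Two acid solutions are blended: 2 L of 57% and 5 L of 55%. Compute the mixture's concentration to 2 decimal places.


Solute in mixture 1 = 57% of 2 L = 2*57/100 = 57/50 L
Solute in mixture 2 = 55% of 5 L = 5*55/100 = 11/4 L
Total solute = 57/50 + 11/4 = 389/100 L
Total volume = 2 + 5 = 7 L
Final concentration = 389/100/7 * 100 = 55.57%

55.57


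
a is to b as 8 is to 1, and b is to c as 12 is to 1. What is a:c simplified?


Given a:b = 8:1 and b:c = 12:1
Make b consistent. Multiply first ratio by 12: a:b = 96:12
Multiply second ratio by 1: b:c = 12:1
Now b = 12 in both, so a:b:c = 96:12:1
Therefore a:c = 96:1
Simplify by GCD: a:c = 96:1

96:1


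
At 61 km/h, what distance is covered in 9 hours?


Using distance = speed * time
Speed = 61 km/h
Time = 9 hours
Distance = 61 * 9
= 549 km

549


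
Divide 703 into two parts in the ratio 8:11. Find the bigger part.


Total parts = 8 + 11 = 19
Value per part = 703 / 19 = 37
First share = 8 * 37 = 296
Second share = 11 * 37 = 407
Larger share = 407

407


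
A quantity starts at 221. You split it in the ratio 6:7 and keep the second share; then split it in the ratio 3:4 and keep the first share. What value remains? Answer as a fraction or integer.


Start with 221.
Step 1: Split 6:7, second share = 221 * 7/13 = 119
Step 2: Split 3:4, first share = 119 * 3/7 = 51
Final result = 51

51


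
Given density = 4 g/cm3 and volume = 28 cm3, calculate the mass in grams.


Using mass = density * volume
Density = 4 g/cm3
Volume = 28 cm3
Mass = 4 * 28
= 112 g

112


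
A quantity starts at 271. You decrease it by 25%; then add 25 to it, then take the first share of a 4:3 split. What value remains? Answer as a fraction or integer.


Start with 271.
Step 1: Decrease by 25%: 271 * 75/100 = 813/4
Step 2: Add 25: 813/4+25=913/4; split 4:3 first = 913/4*4/7 = 913/7
Final result = 913/7

913/7


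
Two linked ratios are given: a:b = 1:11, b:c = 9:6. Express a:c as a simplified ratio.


Given a:b = 1:11 and b:c = 9:6
Make b consistent. Multiply first ratio by 9: a:b = 9:99
Multiply second ratio by 11: b:c = 99:66
Now b = 99 in both, so a:b:c = 9:99:66
Therefore a:c = 9:66
Simplify by GCD: a:c = 3:22

3:22


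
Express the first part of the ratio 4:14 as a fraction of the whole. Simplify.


Total parts = 4 + 14 = 18
First part fraction = 4/18
Simplify: 4/18 = 2/9

2/9
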